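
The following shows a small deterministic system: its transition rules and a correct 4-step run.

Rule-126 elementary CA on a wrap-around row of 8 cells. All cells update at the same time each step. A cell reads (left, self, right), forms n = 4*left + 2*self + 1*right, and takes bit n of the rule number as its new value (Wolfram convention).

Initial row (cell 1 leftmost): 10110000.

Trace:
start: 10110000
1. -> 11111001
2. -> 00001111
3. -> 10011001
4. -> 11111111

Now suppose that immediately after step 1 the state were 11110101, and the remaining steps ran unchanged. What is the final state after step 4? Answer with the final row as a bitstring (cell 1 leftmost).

state after step 1 := 11110101
2. -> 00011111
3. -> 10110001
4. -> 11111011

11111011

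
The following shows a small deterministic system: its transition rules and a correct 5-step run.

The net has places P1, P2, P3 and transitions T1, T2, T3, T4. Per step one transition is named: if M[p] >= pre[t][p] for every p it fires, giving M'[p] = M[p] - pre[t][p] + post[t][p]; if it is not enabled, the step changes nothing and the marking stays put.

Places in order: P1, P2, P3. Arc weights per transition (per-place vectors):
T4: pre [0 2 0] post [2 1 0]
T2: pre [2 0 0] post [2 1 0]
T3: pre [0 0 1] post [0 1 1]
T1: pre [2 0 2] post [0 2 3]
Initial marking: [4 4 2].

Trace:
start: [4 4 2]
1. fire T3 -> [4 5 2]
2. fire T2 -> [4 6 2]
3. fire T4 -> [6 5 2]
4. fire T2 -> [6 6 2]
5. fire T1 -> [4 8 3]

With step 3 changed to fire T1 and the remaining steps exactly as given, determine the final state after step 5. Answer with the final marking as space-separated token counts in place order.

0 11 4

(re-executing from step 3 with the substitution; state before step 3: [4 6 2])
3. fire T1 -> [2 8 3]
4. fire T2 -> [2 9 3]
5. fire T1 -> [0 11 4]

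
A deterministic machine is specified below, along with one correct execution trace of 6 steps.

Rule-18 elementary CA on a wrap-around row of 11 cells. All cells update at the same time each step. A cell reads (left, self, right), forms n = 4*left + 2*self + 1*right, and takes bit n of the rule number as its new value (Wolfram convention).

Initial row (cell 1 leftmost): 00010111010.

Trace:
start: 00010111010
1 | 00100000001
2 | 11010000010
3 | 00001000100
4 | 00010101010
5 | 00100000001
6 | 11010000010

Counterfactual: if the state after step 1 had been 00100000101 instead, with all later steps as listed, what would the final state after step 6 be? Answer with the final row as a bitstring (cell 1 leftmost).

state after step 1 := 00100000101
2 | 11010001000
3 | 00001010101
4 | 10010000000
5 | 01101000001
6 | 00000100010

00000100010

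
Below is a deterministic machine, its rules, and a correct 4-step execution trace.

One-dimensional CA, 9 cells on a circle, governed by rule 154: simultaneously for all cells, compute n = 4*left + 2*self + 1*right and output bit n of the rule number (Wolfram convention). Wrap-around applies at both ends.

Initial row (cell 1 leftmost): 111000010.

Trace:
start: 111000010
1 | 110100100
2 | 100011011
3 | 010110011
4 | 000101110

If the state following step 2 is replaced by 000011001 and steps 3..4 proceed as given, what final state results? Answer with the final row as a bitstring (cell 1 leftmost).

011100100

state after step 2 := 000011001
3 | 100110110
4 | 011100100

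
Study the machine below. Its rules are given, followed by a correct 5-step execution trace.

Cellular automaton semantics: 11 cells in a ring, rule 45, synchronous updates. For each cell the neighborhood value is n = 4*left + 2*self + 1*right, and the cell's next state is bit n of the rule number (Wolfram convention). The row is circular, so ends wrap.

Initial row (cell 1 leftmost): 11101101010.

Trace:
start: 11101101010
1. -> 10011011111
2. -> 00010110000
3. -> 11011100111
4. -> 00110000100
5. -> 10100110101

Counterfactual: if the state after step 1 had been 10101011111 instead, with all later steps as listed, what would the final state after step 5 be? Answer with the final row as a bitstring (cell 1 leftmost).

10110001100

state after step 1 := 10101011111
2. -> 01111110000
3. -> 01000000111
4. -> 11011110100
5. -> 10110001100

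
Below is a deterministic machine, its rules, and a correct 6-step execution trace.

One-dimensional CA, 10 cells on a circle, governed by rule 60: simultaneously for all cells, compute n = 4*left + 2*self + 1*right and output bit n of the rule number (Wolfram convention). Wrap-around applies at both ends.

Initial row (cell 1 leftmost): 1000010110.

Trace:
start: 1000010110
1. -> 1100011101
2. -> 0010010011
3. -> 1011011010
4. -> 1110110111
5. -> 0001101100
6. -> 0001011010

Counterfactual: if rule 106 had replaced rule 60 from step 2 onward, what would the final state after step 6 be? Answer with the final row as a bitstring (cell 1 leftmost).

(re-executing steps 2..6 under rule 106; state before step 2: 1100011101)
2. -> 0100110111
3. -> 1001111101
4. -> 1011000111
5. -> 1111001100
6. -> 1001011101

1001011101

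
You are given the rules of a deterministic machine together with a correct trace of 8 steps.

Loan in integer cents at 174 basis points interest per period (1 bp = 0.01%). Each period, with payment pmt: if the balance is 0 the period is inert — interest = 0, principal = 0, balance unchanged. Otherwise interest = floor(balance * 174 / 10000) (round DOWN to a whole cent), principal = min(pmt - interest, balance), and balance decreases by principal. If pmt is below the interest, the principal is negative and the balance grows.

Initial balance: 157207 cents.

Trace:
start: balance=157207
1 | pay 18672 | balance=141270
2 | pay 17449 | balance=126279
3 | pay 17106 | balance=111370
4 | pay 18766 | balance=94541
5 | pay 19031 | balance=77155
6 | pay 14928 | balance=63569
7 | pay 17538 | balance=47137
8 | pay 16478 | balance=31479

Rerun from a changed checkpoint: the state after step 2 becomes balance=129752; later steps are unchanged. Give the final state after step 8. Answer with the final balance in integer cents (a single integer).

state after step 2 := balance=129752
3 | pay 17106 | balance=114903
4 | pay 18766 | balance=98136
5 | pay 19031 | balance=80812
6 | pay 14928 | balance=67290
7 | pay 17538 | balance=50922
8 | pay 16478 | balance=35330

35330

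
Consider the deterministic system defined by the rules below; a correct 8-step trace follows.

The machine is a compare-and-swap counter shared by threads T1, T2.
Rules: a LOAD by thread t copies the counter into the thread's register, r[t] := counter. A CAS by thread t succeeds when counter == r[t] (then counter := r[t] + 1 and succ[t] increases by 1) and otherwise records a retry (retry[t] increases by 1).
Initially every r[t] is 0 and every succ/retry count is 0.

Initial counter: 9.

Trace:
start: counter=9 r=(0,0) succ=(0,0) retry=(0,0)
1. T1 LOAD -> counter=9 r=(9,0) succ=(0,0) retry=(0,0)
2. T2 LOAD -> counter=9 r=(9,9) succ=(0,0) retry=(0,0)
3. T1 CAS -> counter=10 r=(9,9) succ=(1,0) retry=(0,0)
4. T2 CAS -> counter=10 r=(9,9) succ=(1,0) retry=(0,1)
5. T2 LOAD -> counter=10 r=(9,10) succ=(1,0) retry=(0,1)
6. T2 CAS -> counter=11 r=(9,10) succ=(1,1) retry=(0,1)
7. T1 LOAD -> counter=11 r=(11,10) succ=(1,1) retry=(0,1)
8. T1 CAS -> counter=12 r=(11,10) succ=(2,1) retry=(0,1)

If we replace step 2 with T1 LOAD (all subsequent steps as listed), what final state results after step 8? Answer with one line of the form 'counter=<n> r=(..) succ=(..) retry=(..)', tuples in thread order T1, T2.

(re-executing from step 2 with the substitution; state before step 2: counter=9 r=(9,0) succ=(0,0) retry=(0,0))
2. T1 LOAD -> counter=9 r=(9,0) succ=(0,0) retry=(0,0)
3. T1 CAS -> counter=10 r=(9,0) succ=(1,0) retry=(0,0)
4. T2 CAS -> counter=10 r=(9,0) succ=(1,0) retry=(0,1)
5. T2 LOAD -> counter=10 r=(9,10) succ=(1,0) retry=(0,1)
6. T2 CAS -> counter=11 r=(9,10) succ=(1,1) retry=(0,1)
7. T1 LOAD -> counter=11 r=(11,10) succ=(1,1) retry=(0,1)
8. T1 CAS -> counter=12 r=(11,10) succ=(2,1) retry=(0,1)

counter=12 r=(11,10) succ=(2,1) retry=(0,1)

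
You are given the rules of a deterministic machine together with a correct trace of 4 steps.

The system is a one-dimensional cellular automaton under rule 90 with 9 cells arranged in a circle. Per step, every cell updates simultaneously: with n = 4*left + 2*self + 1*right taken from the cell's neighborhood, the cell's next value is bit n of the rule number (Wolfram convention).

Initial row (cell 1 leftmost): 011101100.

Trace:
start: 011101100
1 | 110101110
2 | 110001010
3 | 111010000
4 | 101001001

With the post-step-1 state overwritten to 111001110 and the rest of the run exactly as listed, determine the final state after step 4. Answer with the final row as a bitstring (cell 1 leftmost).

010110100

state after step 1 := 111001110
2 | 101111010
3 | 001001000
4 | 010110100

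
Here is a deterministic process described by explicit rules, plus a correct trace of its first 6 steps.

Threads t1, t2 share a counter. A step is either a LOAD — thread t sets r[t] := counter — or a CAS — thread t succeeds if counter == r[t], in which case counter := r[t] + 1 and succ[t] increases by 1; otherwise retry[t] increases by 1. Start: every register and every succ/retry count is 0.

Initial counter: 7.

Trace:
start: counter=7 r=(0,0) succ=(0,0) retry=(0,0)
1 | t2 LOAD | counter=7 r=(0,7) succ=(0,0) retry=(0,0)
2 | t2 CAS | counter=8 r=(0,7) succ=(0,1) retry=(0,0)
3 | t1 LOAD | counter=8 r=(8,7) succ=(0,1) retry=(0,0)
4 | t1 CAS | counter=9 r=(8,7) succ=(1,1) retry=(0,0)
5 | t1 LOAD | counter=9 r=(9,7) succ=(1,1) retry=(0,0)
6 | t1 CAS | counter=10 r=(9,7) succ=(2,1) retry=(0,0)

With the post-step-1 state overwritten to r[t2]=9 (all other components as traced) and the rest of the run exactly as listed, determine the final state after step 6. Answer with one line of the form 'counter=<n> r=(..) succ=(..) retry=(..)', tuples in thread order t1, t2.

counter=9 r=(8,9) succ=(2,0) retry=(0,1)

state after step 1 := counter=7 r=(0,9) succ=(0,0) retry=(0,0)
2 | t2 CAS | counter=7 r=(0,9) succ=(0,0) retry=(0,1)
3 | t1 LOAD | counter=7 r=(7,9) succ=(0,0) retry=(0,1)
4 | t1 CAS | counter=8 r=(7,9) succ=(1,0) retry=(0,1)
5 | t1 LOAD | counter=8 r=(8,9) succ=(1,0) retry=(0,1)
6 | t1 CAS | counter=9 r=(8,9) succ=(2,0) retry=(0,1)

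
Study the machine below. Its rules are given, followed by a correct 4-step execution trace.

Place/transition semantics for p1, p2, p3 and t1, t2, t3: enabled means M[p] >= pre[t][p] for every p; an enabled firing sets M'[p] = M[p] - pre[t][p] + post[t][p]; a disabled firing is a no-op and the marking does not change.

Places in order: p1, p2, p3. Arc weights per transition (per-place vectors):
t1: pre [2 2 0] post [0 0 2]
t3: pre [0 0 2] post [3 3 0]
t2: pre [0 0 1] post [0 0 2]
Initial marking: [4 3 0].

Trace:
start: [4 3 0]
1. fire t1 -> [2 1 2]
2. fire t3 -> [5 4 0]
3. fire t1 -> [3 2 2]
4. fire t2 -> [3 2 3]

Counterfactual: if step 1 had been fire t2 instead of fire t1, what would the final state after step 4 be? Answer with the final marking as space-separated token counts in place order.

2 1 3

(re-executing from step 1 with the substitution; state before step 1: [4 3 0])
1. fire t2 -> [4 3 0]
2. fire t3 -> [4 3 0]
3. fire t1 -> [2 1 2]
4. fire t2 -> [2 1 3]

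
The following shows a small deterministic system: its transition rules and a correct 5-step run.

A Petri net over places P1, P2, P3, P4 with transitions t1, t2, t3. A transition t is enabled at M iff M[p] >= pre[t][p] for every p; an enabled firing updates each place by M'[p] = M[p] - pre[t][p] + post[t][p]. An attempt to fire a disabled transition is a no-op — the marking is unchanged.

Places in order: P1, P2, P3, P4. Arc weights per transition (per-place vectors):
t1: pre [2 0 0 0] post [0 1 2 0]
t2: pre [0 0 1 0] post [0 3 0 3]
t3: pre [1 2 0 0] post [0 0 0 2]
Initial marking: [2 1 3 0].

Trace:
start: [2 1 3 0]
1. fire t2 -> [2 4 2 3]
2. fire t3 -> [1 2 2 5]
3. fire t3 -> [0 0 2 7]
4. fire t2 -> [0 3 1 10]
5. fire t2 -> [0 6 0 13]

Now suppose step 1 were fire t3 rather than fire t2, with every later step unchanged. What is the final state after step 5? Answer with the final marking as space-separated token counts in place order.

2 7 1 6

(re-executing from step 1 with the substitution; state before step 1: [2 1 3 0])
1. fire t3 -> [2 1 3 0]
2. fire t3 -> [2 1 3 0]
3. fire t3 -> [2 1 3 0]
4. fire t2 -> [2 4 2 3]
5. fire t2 -> [2 7 1 6]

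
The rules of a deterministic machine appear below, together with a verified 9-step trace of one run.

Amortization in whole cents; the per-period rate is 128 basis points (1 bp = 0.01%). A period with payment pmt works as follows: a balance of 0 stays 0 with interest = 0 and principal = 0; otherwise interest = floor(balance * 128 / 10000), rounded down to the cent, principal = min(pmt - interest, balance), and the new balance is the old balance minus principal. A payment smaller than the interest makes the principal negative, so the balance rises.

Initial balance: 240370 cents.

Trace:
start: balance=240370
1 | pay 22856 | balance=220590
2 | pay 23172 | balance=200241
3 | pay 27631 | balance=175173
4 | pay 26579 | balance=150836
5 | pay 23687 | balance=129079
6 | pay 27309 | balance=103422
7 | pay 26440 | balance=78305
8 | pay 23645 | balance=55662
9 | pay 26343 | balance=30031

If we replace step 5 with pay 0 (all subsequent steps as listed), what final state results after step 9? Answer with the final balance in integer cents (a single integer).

(re-executing from step 5 with the substitution; state before step 5: balance=150836)
5 | pay 0 | balance=152766
6 | pay 27309 | balance=127412
7 | pay 26440 | balance=102602
8 | pay 23645 | balance=80270
9 | pay 26343 | balance=54954

54954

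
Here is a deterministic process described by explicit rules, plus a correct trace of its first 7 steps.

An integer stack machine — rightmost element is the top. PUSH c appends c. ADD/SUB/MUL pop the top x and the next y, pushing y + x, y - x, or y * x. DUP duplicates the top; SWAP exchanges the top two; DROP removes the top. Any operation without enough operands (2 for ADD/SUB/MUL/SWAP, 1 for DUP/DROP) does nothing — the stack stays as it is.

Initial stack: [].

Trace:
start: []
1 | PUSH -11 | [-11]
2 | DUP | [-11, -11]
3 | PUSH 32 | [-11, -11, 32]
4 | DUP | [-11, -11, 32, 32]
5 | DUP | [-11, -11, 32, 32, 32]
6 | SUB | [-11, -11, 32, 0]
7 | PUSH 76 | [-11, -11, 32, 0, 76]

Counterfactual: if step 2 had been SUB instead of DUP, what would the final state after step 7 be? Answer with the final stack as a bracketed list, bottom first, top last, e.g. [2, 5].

[-11, 32, 0, 76]

(re-executing from step 2 with the substitution; state before step 2: [-11])
2 | SUB | [-11]
3 | PUSH 32 | [-11, 32]
4 | DUP | [-11, 32, 32]
5 | DUP | [-11, 32, 32, 32]
6 | SUB | [-11, 32, 0]
7 | PUSH 76 | [-11, 32, 0, 76]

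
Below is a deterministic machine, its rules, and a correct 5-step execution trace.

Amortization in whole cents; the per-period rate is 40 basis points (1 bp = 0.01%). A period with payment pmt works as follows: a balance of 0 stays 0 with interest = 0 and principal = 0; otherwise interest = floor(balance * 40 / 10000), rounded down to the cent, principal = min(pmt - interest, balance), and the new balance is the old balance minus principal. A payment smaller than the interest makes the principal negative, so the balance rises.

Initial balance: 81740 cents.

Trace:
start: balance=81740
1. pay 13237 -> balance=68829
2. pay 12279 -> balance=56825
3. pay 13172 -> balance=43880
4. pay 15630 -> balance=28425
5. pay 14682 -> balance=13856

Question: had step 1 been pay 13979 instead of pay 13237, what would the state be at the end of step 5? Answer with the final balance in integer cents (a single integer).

(re-executing from step 1 with the substitution; state before step 1: balance=81740)
1. pay 13979 -> balance=68087
2. pay 12279 -> balance=56080
3. pay 13172 -> balance=43132
4. pay 15630 -> balance=27674
5. pay 14682 -> balance=13102

13102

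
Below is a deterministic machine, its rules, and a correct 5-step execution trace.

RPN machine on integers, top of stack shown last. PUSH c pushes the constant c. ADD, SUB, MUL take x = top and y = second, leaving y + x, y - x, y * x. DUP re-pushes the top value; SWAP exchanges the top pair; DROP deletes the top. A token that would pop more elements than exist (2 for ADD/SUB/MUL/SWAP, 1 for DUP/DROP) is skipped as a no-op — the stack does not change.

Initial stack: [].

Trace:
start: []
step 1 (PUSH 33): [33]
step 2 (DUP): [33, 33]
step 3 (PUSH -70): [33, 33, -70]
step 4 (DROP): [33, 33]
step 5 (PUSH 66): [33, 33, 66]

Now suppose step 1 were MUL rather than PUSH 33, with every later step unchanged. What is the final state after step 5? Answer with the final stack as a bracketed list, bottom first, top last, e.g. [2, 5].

(re-executing from step 1 with the substitution; state before step 1: [])
step 1 (MUL): []
step 2 (DUP): []
step 3 (PUSH -70): [-70]
step 4 (DROP): []
step 5 (PUSH 66): [66]

[66]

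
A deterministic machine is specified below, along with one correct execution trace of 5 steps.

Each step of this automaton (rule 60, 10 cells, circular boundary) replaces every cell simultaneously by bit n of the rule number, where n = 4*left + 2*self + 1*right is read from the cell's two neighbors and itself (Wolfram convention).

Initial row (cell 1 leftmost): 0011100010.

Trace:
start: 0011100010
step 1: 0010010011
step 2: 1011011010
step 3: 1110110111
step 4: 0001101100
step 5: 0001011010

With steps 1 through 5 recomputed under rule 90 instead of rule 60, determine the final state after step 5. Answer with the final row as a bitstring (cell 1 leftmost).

1000001101

(re-executing steps 1..5 under rule 90; state before step 1: 0011100010)
step 1: 0110110101
step 2: 0110110000
step 3: 1110111000
step 4: 1010101101
step 5: 1000001101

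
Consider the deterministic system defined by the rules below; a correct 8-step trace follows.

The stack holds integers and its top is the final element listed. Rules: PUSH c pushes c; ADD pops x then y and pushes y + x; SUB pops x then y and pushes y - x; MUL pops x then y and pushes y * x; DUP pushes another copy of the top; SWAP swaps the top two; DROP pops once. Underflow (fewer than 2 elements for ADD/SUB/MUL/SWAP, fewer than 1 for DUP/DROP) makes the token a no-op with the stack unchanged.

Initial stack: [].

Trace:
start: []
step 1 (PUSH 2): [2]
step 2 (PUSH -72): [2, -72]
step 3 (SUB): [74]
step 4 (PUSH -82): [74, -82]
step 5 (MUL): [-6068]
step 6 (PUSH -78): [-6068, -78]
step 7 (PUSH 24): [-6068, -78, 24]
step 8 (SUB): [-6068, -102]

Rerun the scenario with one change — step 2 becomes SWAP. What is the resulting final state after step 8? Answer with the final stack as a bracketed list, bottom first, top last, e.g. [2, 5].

(re-executing from step 2 with the substitution; state before step 2: [2])
step 2 (SWAP): [2]
step 3 (SUB): [2]
step 4 (PUSH -82): [2, -82]
step 5 (MUL): [-164]
step 6 (PUSH -78): [-164, -78]
step 7 (PUSH 24): [-164, -78, 24]
step 8 (SUB): [-164, -102]

[-164, -102]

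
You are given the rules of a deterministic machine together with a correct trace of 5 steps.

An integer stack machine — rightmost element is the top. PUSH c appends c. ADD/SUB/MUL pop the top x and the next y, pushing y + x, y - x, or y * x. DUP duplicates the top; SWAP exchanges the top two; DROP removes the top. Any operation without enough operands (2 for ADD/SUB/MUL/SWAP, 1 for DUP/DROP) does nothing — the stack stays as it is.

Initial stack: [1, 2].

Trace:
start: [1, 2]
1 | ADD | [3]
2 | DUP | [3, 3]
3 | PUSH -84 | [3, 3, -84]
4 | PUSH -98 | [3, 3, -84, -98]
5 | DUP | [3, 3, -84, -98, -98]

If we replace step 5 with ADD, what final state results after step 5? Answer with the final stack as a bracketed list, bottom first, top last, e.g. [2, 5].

(re-executing from step 5 with the substitution; state before step 5: [3, 3, -84, -98])
5 | ADD | [3, 3, -182]

[3, 3, -182]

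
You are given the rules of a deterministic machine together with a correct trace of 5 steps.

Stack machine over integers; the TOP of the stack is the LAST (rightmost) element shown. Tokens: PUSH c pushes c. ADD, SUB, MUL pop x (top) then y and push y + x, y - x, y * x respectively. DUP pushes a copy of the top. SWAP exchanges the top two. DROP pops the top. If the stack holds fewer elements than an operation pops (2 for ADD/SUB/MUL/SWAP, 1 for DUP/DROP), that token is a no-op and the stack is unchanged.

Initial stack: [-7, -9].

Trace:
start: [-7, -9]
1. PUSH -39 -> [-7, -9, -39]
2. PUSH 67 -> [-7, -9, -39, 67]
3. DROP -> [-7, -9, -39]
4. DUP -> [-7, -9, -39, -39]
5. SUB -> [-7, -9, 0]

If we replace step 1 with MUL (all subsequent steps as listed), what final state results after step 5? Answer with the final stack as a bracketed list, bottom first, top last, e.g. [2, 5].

[0]

(re-executing from step 1 with the substitution; state before step 1: [-7, -9])
1. MUL -> [63]
2. PUSH 67 -> [63, 67]
3. DROP -> [63]
4. DUP -> [63, 63]
5. SUB -> [0]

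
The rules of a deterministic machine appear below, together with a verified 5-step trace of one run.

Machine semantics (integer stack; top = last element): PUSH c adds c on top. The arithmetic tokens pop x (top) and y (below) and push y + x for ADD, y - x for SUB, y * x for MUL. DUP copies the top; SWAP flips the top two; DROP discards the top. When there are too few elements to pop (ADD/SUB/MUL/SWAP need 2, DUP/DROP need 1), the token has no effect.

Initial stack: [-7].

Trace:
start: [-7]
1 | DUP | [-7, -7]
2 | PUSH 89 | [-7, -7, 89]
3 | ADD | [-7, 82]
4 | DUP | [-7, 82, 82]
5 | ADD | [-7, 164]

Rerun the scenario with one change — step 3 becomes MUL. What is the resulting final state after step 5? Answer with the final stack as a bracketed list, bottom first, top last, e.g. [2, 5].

(re-executing from step 3 with the substitution; state before step 3: [-7, -7, 89])
3 | MUL | [-7, -623]
4 | DUP | [-7, -623, -623]
5 | ADD | [-7, -1246]

[-7, -1246]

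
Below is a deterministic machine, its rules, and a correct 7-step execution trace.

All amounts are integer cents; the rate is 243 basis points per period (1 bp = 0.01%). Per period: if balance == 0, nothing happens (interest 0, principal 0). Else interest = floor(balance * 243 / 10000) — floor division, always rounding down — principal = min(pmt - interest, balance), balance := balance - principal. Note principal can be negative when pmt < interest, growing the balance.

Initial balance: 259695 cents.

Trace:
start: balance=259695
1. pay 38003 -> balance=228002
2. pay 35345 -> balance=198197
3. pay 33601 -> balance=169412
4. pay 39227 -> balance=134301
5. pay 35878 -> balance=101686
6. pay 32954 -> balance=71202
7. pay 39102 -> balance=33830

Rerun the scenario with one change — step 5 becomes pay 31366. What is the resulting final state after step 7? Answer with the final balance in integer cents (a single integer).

38564

(re-executing from step 5 with the substitution; state before step 5: balance=134301)
5. pay 31366 -> balance=106198
6. pay 32954 -> balance=75824
7. pay 39102 -> balance=38564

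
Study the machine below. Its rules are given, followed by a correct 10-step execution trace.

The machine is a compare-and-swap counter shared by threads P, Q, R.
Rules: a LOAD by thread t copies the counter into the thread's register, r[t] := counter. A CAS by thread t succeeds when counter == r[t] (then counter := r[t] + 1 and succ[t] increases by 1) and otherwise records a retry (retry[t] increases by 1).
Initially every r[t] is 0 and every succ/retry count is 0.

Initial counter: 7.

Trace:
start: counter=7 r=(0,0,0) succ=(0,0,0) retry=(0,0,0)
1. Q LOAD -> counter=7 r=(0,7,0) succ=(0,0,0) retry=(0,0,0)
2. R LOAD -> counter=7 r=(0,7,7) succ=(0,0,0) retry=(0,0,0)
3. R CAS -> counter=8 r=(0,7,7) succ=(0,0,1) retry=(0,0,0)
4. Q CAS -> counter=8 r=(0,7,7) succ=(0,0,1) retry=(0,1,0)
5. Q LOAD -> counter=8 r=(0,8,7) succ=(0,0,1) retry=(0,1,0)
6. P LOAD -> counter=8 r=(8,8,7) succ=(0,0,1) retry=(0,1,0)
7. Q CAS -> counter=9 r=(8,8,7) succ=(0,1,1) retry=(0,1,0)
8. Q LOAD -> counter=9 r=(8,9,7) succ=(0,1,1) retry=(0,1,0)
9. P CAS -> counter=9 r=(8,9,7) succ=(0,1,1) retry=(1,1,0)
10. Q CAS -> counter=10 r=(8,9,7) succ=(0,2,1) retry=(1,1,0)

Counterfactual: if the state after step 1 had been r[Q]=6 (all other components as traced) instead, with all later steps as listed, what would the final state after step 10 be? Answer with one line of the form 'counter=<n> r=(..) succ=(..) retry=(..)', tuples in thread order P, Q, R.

state after step 1 := counter=7 r=(0,6,0) succ=(0,0,0) retry=(0,0,0)
2. R LOAD -> counter=7 r=(0,6,7) succ=(0,0,0) retry=(0,0,0)
3. R CAS -> counter=8 r=(0,6,7) succ=(0,0,1) retry=(0,0,0)
4. Q CAS -> counter=8 r=(0,6,7) succ=(0,0,1) retry=(0,1,0)
5. Q LOAD -> counter=8 r=(0,8,7) succ=(0,0,1) retry=(0,1,0)
6. P LOAD -> counter=8 r=(8,8,7) succ=(0,0,1) retry=(0,1,0)
7. Q CAS -> counter=9 r=(8,8,7) succ=(0,1,1) retry=(0,1,0)
8. Q LOAD -> counter=9 r=(8,9,7) succ=(0,1,1) retry=(0,1,0)
9. P CAS -> counter=9 r=(8,9,7) succ=(0,1,1) retry=(1,1,0)
10. Q CAS -> counter=10 r=(8,9,7) succ=(0,2,1) retry=(1,1,0)

counter=10 r=(8,9,7) succ=(0,2,1) retry=(1,1,0)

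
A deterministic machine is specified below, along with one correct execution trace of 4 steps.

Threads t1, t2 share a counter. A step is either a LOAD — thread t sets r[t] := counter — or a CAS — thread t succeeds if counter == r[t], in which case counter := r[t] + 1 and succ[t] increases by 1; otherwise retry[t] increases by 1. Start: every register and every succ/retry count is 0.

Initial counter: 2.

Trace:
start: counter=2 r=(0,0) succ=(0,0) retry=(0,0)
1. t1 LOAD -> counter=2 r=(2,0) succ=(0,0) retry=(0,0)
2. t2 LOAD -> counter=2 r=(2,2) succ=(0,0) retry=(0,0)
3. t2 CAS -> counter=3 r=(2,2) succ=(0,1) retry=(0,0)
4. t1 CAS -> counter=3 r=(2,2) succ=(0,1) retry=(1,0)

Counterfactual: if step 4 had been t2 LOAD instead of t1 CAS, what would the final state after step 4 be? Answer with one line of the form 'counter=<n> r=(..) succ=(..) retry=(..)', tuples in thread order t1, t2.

(re-executing from step 4 with the substitution; state before step 4: counter=3 r=(2,2) succ=(0,1) retry=(0,0))
4. t2 LOAD -> counter=3 r=(2,3) succ=(0,1) retry=(0,0)

counter=3 r=(2,3) succ=(0,1) retry=(0,0)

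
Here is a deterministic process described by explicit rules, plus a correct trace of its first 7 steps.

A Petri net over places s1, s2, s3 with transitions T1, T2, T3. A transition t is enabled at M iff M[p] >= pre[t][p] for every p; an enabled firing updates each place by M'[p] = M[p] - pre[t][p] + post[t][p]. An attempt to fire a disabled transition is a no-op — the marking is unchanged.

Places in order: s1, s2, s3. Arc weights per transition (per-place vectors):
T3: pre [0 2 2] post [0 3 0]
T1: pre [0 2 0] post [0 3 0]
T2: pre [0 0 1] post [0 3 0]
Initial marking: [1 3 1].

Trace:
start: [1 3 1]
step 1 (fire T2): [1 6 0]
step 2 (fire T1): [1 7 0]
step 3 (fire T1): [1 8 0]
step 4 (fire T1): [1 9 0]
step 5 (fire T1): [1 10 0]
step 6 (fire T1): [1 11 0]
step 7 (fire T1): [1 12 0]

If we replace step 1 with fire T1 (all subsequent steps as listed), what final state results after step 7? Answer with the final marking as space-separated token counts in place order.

1 10 1

(re-executing from step 1 with the substitution; state before step 1: [1 3 1])
step 1 (fire T1): [1 4 1]
step 2 (fire T1): [1 5 1]
step 3 (fire T1): [1 6 1]
step 4 (fire T1): [1 7 1]
step 5 (fire T1): [1 8 1]
step 6 (fire T1): [1 9 1]
step 7 (fire T1): [1 10 1]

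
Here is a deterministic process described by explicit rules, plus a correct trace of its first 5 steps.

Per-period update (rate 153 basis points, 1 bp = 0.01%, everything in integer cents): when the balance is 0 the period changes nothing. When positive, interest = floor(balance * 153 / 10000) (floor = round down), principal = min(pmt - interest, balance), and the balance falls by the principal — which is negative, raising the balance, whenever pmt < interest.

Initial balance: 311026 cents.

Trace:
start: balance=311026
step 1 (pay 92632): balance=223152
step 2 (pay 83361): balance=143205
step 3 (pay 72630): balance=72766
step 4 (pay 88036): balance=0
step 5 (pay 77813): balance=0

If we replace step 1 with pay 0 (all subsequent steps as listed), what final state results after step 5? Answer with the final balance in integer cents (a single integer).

(re-executing from step 1 with the substitution; state before step 1: balance=311026)
step 1 (pay 0): balance=315784
step 2 (pay 83361): balance=237254
step 3 (pay 72630): balance=168253
step 4 (pay 88036): balance=82791
step 5 (pay 77813): balance=6244

6244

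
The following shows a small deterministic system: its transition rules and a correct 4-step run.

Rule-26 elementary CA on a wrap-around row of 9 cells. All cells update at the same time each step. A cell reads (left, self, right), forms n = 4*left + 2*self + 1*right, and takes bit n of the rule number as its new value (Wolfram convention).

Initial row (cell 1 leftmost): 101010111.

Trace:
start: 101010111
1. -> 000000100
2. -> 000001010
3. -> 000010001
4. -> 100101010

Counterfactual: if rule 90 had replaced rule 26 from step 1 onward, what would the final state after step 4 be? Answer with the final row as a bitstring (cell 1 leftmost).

110001111

(re-executing steps 1..4 under rule 90; state before step 1: 101010111)
1. -> 100000100
2. -> 010001011
3. -> 001010011
4. -> 110001111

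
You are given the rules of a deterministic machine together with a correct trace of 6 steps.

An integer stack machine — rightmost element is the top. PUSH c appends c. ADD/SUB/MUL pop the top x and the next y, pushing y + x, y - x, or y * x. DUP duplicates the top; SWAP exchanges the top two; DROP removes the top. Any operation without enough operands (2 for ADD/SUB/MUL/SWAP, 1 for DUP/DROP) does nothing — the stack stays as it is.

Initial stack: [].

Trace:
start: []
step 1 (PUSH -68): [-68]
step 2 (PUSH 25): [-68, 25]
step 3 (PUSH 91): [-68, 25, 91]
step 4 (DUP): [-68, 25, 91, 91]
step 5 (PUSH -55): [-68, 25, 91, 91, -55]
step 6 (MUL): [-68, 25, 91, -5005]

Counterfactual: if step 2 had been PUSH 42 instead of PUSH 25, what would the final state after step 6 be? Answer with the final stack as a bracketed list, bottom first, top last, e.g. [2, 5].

[-68, 42, 91, -5005]

(re-executing from step 2 with the substitution; state before step 2: [-68])
step 2 (PUSH 42): [-68, 42]
step 3 (PUSH 91): [-68, 42, 91]
step 4 (DUP): [-68, 42, 91, 91]
step 5 (PUSH -55): [-68, 42, 91, 91, -55]
step 6 (MUL): [-68, 42, 91, -5005]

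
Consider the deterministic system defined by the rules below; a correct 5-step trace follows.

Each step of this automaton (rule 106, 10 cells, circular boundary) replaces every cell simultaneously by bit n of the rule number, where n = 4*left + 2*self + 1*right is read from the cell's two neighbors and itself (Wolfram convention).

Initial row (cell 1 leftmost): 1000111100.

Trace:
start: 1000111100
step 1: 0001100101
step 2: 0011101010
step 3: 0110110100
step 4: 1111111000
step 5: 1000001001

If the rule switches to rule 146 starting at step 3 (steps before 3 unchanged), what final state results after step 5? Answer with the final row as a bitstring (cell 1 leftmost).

(re-executing steps 3..5 under rule 146; state before step 3: 0011101010)
step 3: 0101000001
step 4: 0000100010
step 5: 0001010101

0001010101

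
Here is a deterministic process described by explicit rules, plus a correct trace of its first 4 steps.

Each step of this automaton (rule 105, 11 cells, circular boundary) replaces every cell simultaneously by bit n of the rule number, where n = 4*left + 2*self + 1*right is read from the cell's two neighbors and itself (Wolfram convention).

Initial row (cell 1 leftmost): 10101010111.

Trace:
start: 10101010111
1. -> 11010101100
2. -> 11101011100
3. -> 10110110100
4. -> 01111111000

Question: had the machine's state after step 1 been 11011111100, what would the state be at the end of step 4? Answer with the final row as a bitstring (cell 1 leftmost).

state after step 1 := 11011111100
2. -> 11110000100
3. -> 10010110000
4. -> 00001110110

00001110110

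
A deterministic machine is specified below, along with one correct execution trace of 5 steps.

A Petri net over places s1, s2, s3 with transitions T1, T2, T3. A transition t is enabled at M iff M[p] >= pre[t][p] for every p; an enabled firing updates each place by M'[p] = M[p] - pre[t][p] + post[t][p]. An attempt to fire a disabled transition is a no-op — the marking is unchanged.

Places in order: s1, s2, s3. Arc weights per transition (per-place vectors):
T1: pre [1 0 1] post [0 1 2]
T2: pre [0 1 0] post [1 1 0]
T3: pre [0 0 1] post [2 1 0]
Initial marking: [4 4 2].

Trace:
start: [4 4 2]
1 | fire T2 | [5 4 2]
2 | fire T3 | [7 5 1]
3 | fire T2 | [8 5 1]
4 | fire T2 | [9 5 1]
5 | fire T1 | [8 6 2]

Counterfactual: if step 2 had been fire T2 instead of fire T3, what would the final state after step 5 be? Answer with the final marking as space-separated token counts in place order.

(re-executing from step 2 with the substitution; state before step 2: [5 4 2])
2 | fire T2 | [6 4 2]
3 | fire T2 | [7 4 2]
4 | fire T2 | [8 4 2]
5 | fire T1 | [7 5 3]

7 5 3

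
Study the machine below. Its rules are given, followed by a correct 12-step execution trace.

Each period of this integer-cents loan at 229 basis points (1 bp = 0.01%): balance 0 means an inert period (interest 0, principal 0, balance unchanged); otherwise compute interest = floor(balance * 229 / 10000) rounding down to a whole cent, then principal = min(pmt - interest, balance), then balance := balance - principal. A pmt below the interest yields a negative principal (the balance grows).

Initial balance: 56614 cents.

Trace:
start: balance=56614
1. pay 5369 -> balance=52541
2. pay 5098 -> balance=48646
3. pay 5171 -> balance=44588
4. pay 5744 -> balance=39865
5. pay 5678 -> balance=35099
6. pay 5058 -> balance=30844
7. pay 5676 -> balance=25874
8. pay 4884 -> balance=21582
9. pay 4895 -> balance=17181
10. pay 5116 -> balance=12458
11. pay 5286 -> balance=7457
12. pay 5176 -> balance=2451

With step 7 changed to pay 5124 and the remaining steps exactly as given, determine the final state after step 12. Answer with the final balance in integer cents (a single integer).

(re-executing from step 7 with the substitution; state before step 7: balance=30844)
7. pay 5124 -> balance=26426
8. pay 4884 -> balance=22147
9. pay 4895 -> balance=17759
10. pay 5116 -> balance=13049
11. pay 5286 -> balance=8061
12. pay 5176 -> balance=3069

3069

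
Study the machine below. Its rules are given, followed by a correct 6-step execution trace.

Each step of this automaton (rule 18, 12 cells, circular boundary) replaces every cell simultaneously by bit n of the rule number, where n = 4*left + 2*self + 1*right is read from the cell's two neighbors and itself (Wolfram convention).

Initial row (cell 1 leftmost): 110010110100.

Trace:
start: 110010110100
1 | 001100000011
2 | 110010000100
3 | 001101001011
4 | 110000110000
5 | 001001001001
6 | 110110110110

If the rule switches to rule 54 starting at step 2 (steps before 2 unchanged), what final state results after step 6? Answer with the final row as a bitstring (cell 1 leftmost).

111111111111

(re-executing steps 2..6 under rule 54; state before step 2: 001100000011)
2 | 110010000100
3 | 001111001111
4 | 110000110000
5 | 001001001001
6 | 111111111111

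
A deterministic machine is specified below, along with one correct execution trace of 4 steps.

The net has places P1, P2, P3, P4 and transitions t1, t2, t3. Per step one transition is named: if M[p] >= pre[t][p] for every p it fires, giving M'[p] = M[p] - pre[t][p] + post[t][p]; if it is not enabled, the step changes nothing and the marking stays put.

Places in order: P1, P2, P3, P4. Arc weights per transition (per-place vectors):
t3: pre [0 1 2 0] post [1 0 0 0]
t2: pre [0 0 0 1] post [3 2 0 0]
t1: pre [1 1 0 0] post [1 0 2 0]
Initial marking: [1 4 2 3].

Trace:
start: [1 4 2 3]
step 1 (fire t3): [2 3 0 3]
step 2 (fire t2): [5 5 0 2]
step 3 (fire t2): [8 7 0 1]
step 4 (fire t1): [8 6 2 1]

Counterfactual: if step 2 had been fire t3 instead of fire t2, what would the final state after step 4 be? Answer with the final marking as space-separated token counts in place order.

5 4 2 2

(re-executing from step 2 with the substitution; state before step 2: [2 3 0 3])
step 2 (fire t3): [2 3 0 3]
step 3 (fire t2): [5 5 0 2]
step 4 (fire t1): [5 4 2 2]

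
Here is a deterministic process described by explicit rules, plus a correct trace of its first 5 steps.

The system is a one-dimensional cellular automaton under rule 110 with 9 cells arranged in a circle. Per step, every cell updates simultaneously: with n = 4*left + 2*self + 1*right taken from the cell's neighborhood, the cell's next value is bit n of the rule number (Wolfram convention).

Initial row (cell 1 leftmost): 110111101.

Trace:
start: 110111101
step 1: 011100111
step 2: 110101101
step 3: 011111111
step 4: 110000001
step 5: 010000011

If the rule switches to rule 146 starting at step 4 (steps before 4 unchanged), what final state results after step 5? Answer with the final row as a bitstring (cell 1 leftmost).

010111101

(re-executing steps 4..5 under rule 146; state before step 4: 011111111)
step 4: 001111110
step 5: 010111101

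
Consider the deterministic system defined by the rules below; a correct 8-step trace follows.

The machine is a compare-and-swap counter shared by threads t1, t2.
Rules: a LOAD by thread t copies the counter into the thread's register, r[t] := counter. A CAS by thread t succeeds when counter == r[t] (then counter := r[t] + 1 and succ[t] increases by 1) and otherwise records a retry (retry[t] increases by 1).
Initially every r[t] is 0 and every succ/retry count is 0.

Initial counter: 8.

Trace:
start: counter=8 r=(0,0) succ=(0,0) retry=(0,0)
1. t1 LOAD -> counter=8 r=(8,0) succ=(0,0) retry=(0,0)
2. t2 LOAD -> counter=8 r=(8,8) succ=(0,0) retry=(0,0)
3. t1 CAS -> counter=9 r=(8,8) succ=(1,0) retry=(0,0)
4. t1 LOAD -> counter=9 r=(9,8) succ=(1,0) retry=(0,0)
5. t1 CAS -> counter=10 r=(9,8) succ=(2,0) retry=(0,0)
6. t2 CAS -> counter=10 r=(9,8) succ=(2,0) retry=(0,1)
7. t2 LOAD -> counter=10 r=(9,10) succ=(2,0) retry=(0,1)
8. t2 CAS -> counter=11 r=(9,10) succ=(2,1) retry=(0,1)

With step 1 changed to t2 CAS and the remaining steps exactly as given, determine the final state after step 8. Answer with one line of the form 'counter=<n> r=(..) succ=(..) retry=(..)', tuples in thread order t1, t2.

(re-executing from step 1 with the substitution; state before step 1: counter=8 r=(0,0) succ=(0,0) retry=(0,0))
1. t2 CAS -> counter=8 r=(0,0) succ=(0,0) retry=(0,1)
2. t2 LOAD -> counter=8 r=(0,8) succ=(0,0) retry=(0,1)
3. t1 CAS -> counter=8 r=(0,8) succ=(0,0) retry=(1,1)
4. t1 LOAD -> counter=8 r=(8,8) succ=(0,0) retry=(1,1)
5. t1 CAS -> counter=9 r=(8,8) succ=(1,0) retry=(1,1)
6. t2 CAS -> counter=9 r=(8,8) succ=(1,0) retry=(1,2)
7. t2 LOAD -> counter=9 r=(8,9) succ=(1,0) retry=(1,2)
8. t2 CAS -> counter=10 r=(8,9) succ=(1,1) retry=(1,2)

counter=10 r=(8,9) succ=(1,1) retry=(1,2)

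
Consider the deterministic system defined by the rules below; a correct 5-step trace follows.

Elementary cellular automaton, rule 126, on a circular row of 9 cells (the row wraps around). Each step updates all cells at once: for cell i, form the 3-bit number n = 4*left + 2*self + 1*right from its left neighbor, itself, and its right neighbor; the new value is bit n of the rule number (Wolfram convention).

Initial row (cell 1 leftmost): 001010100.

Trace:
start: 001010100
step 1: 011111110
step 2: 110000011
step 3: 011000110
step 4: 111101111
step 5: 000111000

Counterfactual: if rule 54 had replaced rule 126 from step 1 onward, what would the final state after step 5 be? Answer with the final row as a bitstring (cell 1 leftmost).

000101000

(re-executing steps 1..5 under rule 54; state before step 1: 001010100)
step 1: 011111110
step 2: 100000001
step 3: 010000010
step 4: 111000111
step 5: 000101000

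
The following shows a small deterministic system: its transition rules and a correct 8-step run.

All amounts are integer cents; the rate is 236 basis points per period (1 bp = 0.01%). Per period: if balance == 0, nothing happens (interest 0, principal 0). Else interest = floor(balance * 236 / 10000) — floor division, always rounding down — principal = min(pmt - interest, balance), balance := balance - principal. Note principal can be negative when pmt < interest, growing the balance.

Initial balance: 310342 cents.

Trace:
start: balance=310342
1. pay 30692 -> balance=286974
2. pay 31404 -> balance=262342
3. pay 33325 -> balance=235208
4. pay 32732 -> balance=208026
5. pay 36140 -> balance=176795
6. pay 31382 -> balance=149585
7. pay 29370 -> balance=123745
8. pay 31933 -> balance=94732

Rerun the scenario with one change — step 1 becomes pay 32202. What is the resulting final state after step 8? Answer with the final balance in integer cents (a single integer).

(re-executing from step 1 with the substitution; state before step 1: balance=310342)
1. pay 32202 -> balance=285464
2. pay 31404 -> balance=260796
3. pay 33325 -> balance=233625
4. pay 32732 -> balance=206406
5. pay 36140 -> balance=175137
6. pay 31382 -> balance=147888
7. pay 29370 -> balance=122008
8. pay 31933 -> balance=92954

92954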